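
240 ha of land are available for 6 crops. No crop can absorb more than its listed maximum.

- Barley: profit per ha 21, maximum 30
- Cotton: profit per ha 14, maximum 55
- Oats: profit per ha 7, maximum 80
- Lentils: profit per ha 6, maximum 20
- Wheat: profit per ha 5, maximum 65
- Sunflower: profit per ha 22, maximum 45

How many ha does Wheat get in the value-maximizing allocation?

10

Highest profit per ha first: Sunflower 22 > Barley 21 > Cotton 14 > Oats 7 > Lentils 6 > Wheat 5.
Sunflower takes 45 to reach its cap of 45 ; 195 left.
Barley: +30 to 30 (cap) ; 165 left.
Cotton takes 55 to reach its cap of 55 ; 110 left.
Oats: +80 to 80 (cap) ; 30 left.
Lentils takes 20 to reach its cap of 20 ; 10 left.
Wheat has room for 65 but only 10 remain, so it gets 10.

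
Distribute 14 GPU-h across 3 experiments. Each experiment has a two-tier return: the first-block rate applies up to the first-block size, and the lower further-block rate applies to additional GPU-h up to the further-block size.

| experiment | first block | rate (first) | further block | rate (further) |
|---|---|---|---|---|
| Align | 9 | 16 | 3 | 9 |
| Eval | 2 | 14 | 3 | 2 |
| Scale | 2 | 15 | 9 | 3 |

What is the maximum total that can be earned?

211

Treat each block as its own option and order by rate: Align/tier1 16 > Scale/tier1 15 > Eval/tier1 14 > Align/tier2 9 > Scale/tier2 3 > Eval/tier2 2.
Fill Align tier1 block (9 at 16) → 5 left.
Fill Scale tier1 block (2 at 15) → 3 left.
Eval/tier1 (14): +2 → 1 left.
1 remain; put them into Align tier2 at 9.
Total = 16×9 + 15×2 + 14×2 + 9×1 = 211.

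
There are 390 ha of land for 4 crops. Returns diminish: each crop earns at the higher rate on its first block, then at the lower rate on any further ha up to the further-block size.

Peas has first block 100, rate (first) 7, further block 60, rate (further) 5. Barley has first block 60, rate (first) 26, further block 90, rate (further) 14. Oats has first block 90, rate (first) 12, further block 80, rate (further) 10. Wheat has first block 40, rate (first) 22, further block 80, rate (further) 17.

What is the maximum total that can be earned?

6440

Order all 8 blocks by rate: Barley/first 26 > Wheat/first 22 > Wheat/second 17 > Barley/second 14 > Oats/first 12 > Oats/second 10 > Peas/first 7 > Peas/second 5.
Fill Barley first block (60 at 26) → 330 left.
Fill Wheat first block (40 at 22) → 290 left.
Wheat second at 17: fill all 80 → 210 left.
Barley/second (14): +90 → 120 left.
Oats/first (12): +90 → 30 left.
Oats/second: +30 of 80 at 10; pool empty.
Total = 26×60 + 22×40 + 17×80 + 14×90 + 12×90 + 10×30 = 6440.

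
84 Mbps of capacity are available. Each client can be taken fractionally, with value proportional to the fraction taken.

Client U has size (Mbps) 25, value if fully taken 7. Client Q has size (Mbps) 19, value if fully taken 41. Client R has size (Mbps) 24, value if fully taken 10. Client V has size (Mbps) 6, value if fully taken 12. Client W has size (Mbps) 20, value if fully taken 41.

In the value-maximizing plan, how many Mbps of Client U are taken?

Best value per unit of size first: Client Q 41/19≈2.16, Client W 41/20≈2.05, Client V 12/6≈2, Client R 10/24≈0.417, Client U 7/25≈0.28.
Client Q: take in full, 19 Mbps for value 41 — 65 left.
Take all of Client W (20 Mbps, value 41) — 45 Mbps left.
All 6 Mbps of Client V fit (value 12) — 39 remain.
Client R: take in full, 24 Mbps for value 10 — 15 left.
Only 15 Mbps remain; take 15/25 of Client U for value 7×15/25 = 4.2.

15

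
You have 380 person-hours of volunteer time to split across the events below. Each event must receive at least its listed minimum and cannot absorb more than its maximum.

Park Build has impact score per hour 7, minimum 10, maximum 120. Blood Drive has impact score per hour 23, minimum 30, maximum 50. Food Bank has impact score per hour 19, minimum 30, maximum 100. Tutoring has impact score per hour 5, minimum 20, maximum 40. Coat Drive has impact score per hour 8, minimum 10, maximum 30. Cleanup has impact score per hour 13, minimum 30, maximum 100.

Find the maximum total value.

Meeting every minimum uses 10+30+30+20+10+30 = 130 person-hours, leaving 250.
Rank by impact score per hour: Blood Drive 23 > Food Bank 19 > Cleanup 13 > Coat Drive 8 > Park Build 7 > Tutoring 5.
Give Blood Drive 20 more to hit its cap of 50 ; 230 left.
Food Bank takes 70 more to reach its cap of 100 ; 160 left.
Give Cleanup 70 more to hit its cap of 100 ; 90 left.
Coat Drive takes 20 more to reach its cap of 30 ; 70 left.
Park Build has room for 110 more but only 70 remain, so it gets 80.
Total = 7×80 + 23×50 + 19×100 + 5×20 + 8×30 + 13×100 = 5250.

5250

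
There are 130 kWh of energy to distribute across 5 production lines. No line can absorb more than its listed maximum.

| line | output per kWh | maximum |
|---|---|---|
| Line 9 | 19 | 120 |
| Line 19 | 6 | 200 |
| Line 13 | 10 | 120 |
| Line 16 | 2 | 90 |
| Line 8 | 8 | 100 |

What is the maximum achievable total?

2380

Rank by output per kWh: Line 9 19 > Line 13 10 > Line 8 8 > Line 19 6 > Line 16 2.
Line 9: +120 to 120 (cap) ; 10 left.
Only 10 left; Line 13 takes them to reach 10.
Total = 19×120 + 10×10 = 2380.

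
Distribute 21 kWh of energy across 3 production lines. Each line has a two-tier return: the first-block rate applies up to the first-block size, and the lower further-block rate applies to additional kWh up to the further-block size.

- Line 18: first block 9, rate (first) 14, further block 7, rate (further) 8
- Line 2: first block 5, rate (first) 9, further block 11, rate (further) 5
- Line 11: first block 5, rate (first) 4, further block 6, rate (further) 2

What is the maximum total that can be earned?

227

Rank every tier by rate: Line 18/T1 14 > Line 2/T1 9 > Line 18/T2 8 > Line 2/T2 5 > Line 11/T1 4 > Line 11/T2 2.
Line 18 T1 at 14: fill all 9 ; 12 left.
Line 2 T1 at 9: fill all 5 ; 7 left.
Fill Line 18 T2 block (7 at 8) ; 0 left.
Total = 14×9 + 9×5 + 8×7 = 227.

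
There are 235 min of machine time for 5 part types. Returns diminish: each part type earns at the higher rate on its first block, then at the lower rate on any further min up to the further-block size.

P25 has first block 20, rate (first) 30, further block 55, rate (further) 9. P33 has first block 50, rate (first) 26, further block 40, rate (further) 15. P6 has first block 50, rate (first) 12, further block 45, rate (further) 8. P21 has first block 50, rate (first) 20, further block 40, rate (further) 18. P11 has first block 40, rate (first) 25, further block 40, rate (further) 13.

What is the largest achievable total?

Order all 10 blocks by rate: P25/T1 30 > P33/T1 26 > P11/T1 25 > P21/T1 20 > P21/T2 18 > P33/T2 15 > P11/T2 13 > P6/T1 12 > P25/T2 9 > P6/T2 8.
P25 T1 at 30: fill all 20 ; 215 left.
P33 T1 at 26: fill all 50 ; 165 left.
P11 T1 at 25: fill all 40 ; 125 left.
Fill P21 T1 block (50 at 20) ; 75 left.
Fill P21 T2 block (40 at 18) ; 35 left.
P33/T2: +35 of 40 at 15; pool empty.
Total = 30×20 + 26×50 + 25×40 + 20×50 + 18×40 + 15×35 = 5145.

5145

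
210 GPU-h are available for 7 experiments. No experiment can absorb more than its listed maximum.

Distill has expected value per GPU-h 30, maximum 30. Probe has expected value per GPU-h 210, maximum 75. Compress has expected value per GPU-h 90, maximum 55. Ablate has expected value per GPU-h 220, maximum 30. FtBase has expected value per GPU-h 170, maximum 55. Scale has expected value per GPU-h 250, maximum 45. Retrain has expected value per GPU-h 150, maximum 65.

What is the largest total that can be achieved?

Rank by expected value per GPU-h: Scale 250 > Ablate 220 > Probe 210 > FtBase 170 > Retrain 150 > Compress 90 > Distill 30.
Scale takes 45 to reach its cap of 45 ; 165 left.
Ablate takes 30 to reach its cap of 30 ; 135 left.
Give Probe 75 to hit its cap of 75 ; 60 left.
FtBase takes 55 to reach its cap of 55 ; 5 left.
Only 5 left; Retrain takes them to reach 5.
Total = 210×75 + 220×30 + 170×55 + 250×45 + 150×5 = 43700.

43700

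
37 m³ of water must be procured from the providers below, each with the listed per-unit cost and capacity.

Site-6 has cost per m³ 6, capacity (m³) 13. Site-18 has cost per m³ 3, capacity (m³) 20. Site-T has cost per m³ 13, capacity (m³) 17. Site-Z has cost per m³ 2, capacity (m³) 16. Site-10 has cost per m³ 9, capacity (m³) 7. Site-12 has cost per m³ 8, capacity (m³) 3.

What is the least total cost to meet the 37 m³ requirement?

Fill from the cheapest provider first.
Take 16 from Site-Z at 2 ; need 21 more.
Site-18 at 3: take all 20 m³ ; 1 still needed.
Take 1 from Site-6 at 6 to finish.
Site-12, Site-10, Site-T: unused.
Cost = 16×2 + 20×3 + 1×6 = 98.

98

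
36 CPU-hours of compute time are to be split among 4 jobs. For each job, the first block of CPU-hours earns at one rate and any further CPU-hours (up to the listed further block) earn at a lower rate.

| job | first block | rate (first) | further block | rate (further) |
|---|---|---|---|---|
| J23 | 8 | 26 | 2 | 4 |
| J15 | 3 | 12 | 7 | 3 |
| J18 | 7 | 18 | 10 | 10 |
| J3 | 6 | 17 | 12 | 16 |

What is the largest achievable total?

664

Order all 8 blocks by rate: J23/first 26 > J18/first 18 > J3/first 17 > J3/second 16 > J15/first 12 > J18/second 10 > J23/second 4 > J15/second 3.
J23/first (26): +8 ; 28 left.
Fill J18 first block (7 at 18) ; 21 left.
Fill J3 first block (6 at 17) ; 15 left.
J3 second at 16: fill all 12 ; 3 left.
Fill J15 first block (3 at 12) ; 0 left.
Total = 26×8 + 18×7 + 17×6 + 16×12 + 12×3 = 664.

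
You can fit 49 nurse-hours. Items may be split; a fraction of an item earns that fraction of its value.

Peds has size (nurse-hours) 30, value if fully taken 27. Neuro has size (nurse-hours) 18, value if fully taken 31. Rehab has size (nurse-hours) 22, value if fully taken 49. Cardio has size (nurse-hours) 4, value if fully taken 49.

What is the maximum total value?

Best value per unit of size first: Cardio 49/4≈12.2, Rehab 49/22≈2.23, Neuro 31/18≈1.72, Peds 27/30≈0.9.
Take all of Cardio (4 nurse-hours, value 49) — 45 nurse-hours left.
All 22 nurse-hours of Rehab fit (value 49) — 23 remain.
All 18 nurse-hours of Neuro fit (value 31) — 5 remain.
Fill the last 5 nurse-hours with part of Peds: 5/30 of it earns 4.5.
Total value = 133.5.

133.5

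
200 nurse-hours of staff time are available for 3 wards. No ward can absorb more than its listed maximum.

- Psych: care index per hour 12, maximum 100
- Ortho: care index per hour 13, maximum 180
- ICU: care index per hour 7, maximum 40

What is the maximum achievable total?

Order the wards by care index per hour: Ortho 13 > Psych 12 > ICU 7.
Ortho takes 180 to reach its cap of 180 ; 20 left.
Psych has room for 100 but only 20 remain, so it gets 20.
Total = 12×20 + 13×180 = 2580.

2580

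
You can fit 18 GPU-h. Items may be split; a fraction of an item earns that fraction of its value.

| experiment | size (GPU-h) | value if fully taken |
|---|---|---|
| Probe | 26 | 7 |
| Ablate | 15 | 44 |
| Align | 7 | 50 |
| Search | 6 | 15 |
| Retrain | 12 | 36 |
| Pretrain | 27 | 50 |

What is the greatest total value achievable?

83

Sort by value density: Align 50/7≈7.14, Retrain 36/12≈3, Ablate 44/15≈2.93, Search 15/6≈2.5, Pretrain 50/27≈1.85, Probe 7/26≈0.269.
All 7 GPU-h of Align fit (value 50) → 11 remain.
11 GPU-h left: a 11/12 share of Retrain gives 36×11/12 = 33.
Total value = 83.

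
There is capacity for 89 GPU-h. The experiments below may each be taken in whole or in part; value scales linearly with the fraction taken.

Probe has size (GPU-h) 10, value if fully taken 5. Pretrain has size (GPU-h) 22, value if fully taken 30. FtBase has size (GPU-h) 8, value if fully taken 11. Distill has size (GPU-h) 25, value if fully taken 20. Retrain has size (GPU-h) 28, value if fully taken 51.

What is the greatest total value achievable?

115

Sort by value density: Retrain 51/28≈1.82, FtBase 11/8≈1.38, Pretrain 30/22≈1.36, Distill 20/25≈0.8, Probe 5/10≈0.5.
Retrain: take in full, 28 GPU-h for value 51 — 61 left.
Take all of FtBase (8 GPU-h, value 11) — 53 GPU-h left.
Pretrain: take in full, 22 GPU-h for value 30 — 31 left.
Take all of Distill (25 GPU-h, value 20) — 6 GPU-h left.
Fill the last 6 GPU-h with part of Probe: 6/10 of it earns 3.
Total value = 115.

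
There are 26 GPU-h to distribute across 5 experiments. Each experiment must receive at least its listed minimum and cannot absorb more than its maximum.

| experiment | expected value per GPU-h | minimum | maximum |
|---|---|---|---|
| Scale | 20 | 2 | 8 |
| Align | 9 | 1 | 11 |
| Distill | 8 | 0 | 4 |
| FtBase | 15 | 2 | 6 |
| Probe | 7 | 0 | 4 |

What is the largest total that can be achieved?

Meeting every minimum uses 2+1+0+2+0 = 5 GPU-h, leaving 21.
Rank by expected value per GPU-h: Scale 20 > FtBase 15 > Align 9 > Distill 8 > Probe 7.
Scale: +6 to 8 (cap) ; 15 left.
Give FtBase 4 more to hit its cap of 6 ; 11 left.
Align: +10 to 11 (cap) ; 1 left.
Distill has room for 4 more but only 1 remain, so it gets 1.
Total = 20×8 + 9×11 + 8×1 + 15×6 = 357.

357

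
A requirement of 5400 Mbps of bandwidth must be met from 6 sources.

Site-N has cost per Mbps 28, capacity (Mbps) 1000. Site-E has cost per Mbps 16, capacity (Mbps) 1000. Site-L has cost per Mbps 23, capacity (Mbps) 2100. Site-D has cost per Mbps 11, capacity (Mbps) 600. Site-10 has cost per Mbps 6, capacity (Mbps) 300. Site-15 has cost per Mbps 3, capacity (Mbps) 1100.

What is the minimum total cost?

84400

Use sources in increasing cost order.
Site-15 at 3: take all 1100 Mbps — 4300 still needed.
Site-10 at 6: take all 300 Mbps — 4000 still needed.
Take 600 from Site-D at 11 — need 3400 more.
Site-E at 16: take all 1000 Mbps — 2400 still needed.
Take 2100 from Site-L at 23 — need 300 more.
Site-N at 28: take 300 of its 1000 — requirement met.
Cost = 1100×3 + 300×6 + 600×11 + 1000×16 + 2100×23 + 300×28 = 84400.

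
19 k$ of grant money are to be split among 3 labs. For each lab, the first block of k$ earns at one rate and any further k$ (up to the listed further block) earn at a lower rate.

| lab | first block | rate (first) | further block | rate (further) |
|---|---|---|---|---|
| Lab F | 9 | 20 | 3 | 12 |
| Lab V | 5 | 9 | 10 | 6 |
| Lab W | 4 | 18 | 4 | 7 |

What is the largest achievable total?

Treat each block as its own option and order by rate: Lab F/first 20 > Lab W/first 18 > Lab F/second 12 > Lab V/first 9 > Lab W/second 7 > Lab V/second 6.
Lab F/first (20): +9 ; 10 left.
Lab W/first (18): +4 ; 6 left.
Fill Lab F second block (3 at 12) ; 3 left.
3 remain; put them into Lab V first at 9.
Total = 20×9 + 18×4 + 12×3 + 9×3 = 315.

315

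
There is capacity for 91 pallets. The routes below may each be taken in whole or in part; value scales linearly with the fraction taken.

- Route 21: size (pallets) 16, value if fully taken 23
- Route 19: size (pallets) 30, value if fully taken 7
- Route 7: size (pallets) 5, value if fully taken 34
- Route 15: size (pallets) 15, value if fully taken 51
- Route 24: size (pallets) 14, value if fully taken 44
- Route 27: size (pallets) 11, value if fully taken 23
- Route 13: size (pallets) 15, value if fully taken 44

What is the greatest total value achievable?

222.5

Rank by value-to-size ratio: Route 7 34/5≈6.8, Route 15 51/15≈3.4, Route 24 44/14≈3.14, Route 13 44/15≈2.93, Route 27 23/11≈2.09, Route 21 23/16≈1.44, Route 19 7/30≈0.233.
Take all of Route 7 (5 pallets, value 34) ; 86 pallets left.
All 15 pallets of Route 15 fit (value 51) ; 71 remain.
All 14 pallets of Route 24 fit (value 44) ; 57 remain.
Route 13: take in full, 15 pallets for value 44 ; 42 left.
Route 27: take in full, 11 pallets for value 23 ; 31 left.
Take all of Route 21 (16 pallets, value 23) ; 15 pallets left.
Only 15 pallets remain; take 15/30 of Route 19 for value 7×15/30 = 3.5.
Total value = 222.5.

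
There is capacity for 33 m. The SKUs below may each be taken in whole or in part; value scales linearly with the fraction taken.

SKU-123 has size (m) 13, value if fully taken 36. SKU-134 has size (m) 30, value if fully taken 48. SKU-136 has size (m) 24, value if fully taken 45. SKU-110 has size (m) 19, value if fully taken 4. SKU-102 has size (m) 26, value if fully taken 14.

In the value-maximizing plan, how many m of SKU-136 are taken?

20

Rank by value-to-size ratio: SKU-123 36/13≈2.77, SKU-136 45/24≈1.88, SKU-134 48/30≈1.6, SKU-102 14/26≈0.538, SKU-110 4/19≈0.211.
Take all of SKU-123 (13 m, value 36) — 20 m left.
Only 20 m remain; take 20/24 of SKU-136 for value 45×20/24 = 37.5.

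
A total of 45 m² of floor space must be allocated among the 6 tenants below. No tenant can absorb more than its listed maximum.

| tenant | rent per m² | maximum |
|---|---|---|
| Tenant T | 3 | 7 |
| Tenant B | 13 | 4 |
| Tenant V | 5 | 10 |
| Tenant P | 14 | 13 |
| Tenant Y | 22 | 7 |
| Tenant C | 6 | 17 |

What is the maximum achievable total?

Rank by rent per m²: Tenant Y 22 > Tenant P 14 > Tenant B 13 > Tenant C 6 > Tenant V 5 > Tenant T 3.
Tenant Y takes 7 to reach its cap of 7 ; 38 left.
Give Tenant P 13 to hit its cap of 13 ; 25 left.
Tenant B takes 4 to reach its cap of 4 ; 21 left.
Give Tenant C 17 to hit its cap of 17 ; 4 left.
Tenant V: +4 (room for 10) → 4. Pool exhausted.
Total = 13×4 + 5×4 + 14×13 + 22×7 + 6×17 = 510.

510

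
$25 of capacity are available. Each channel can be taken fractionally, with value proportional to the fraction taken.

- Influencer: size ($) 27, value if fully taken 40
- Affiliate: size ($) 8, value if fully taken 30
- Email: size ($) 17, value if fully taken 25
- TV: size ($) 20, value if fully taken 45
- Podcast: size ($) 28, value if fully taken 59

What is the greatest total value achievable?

68.25

Rank by value-to-size ratio: Affiliate 30/8≈3.75, TV 45/20≈2.25, Podcast 59/28≈2.11, Influencer 40/27≈1.48, Email 25/17≈1.47.
Take all of Affiliate (8 $, value 30) — 17 $ left.
Only 17 $ remain; take 17/20 of TV for value 45×17/20 = 38.25.
Total value = 68.25.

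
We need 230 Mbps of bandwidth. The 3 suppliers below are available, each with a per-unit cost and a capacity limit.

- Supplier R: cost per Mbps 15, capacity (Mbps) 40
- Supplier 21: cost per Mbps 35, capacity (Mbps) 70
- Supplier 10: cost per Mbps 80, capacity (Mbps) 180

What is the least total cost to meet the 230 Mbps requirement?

12650

Cheapest first:
Supplier R (15): use full 40 — 190 Mbps to go.
Supplier 21 (35): use full 70 — 120 Mbps to go.
Supplier 10 at 80: take 120 of its 180 — requirement met.
Cost = 40×15 + 70×35 + 120×80 = 12650.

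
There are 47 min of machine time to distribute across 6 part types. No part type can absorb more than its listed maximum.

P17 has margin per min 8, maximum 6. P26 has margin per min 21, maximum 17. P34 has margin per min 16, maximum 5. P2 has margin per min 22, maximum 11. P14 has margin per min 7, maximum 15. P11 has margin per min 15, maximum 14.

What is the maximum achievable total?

Order the part types by margin per min: P2 22 > P26 21 > P34 16 > P11 15 > P17 8 > P14 7.
Give P2 11 to hit its cap of 11 — 36 left.
Give P26 17 to hit its cap of 17 — 19 left.
Give P34 5 to hit its cap of 5 — 14 left.
P11 takes 14 to reach its cap of 14 — 0 left.
Total = 21×17 + 16×5 + 22×11 + 15×14 = 889.

889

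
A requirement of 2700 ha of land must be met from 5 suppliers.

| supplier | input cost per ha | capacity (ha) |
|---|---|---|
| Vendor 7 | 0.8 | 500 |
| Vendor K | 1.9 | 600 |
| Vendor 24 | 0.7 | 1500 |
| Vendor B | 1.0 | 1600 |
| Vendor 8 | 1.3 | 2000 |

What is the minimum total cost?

Fill from the cheapest supplier first.
Vendor 24 (0.7): use full 1500 → 1200 ha to go.
Take 500 from Vendor 7 at 0.8 → need 700 more.
Vendor B (1.0): take the remaining 700 → done.
Vendor 8, Vendor K: unused.
Cost = 1500×0.7 + 500×0.8 + 700×1.0 = 2150.

2150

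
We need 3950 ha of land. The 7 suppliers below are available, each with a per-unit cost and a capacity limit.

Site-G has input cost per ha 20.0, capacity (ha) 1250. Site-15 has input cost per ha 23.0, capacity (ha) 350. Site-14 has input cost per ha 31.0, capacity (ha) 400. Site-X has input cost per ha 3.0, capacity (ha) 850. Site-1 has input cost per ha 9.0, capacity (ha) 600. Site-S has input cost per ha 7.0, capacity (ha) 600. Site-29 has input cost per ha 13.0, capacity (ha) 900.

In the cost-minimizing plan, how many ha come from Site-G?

1000

Fill from the cheapest supplier first.
Site-X at 3.0: take all 850 ha — 3100 still needed.
Take 600 from Site-S at 7.0 — need 2500 more.
Site-1 at 9.0: take all 600 ha — 1900 still needed.
Site-29 (13.0): use full 900 — 1000 ha to go.
Site-G at 20.0: take 1000 of its 1250 — requirement met.
Site-15, Site-14: unused.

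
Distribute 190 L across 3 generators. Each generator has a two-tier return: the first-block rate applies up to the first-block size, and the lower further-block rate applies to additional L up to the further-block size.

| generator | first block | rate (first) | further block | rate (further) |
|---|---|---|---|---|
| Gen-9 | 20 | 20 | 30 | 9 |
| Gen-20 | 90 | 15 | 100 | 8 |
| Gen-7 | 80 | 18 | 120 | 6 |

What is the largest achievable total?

Order all 6 blocks by rate: Gen-9/T1 20 > Gen-7/T1 18 > Gen-20/T1 15 > Gen-9/T2 9 > Gen-20/T2 8 > Gen-7/T2 6.
Gen-9/T1 (20): +20 → 170 left.
Gen-7/T1 (18): +80 → 90 left.
Fill Gen-20 T1 block (90 at 15) → 0 left.
Total = 20×20 + 18×80 + 15×90 = 3190.

3190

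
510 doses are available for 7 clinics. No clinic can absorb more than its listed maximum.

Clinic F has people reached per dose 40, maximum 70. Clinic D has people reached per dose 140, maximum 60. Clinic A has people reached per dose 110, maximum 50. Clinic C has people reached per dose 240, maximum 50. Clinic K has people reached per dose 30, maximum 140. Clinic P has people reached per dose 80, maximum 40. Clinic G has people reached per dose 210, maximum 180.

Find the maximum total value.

Order the clinics by people reached per dose: Clinic C 240 > Clinic G 210 > Clinic D 140 > Clinic A 110 > Clinic P 80 > Clinic F 40 > Clinic K 30.
Give Clinic C 50 to hit its cap of 50 — 460 left.
Clinic G takes 180 to reach its cap of 180 — 280 left.
Clinic D: +60 to 60 (cap) — 220 left.
Give Clinic A 50 to hit its cap of 50 — 170 left.
Clinic P takes 40 to reach its cap of 40 — 130 left.
Give Clinic F 70 to hit its cap of 70 — 60 left.
Clinic K: +60 (room for 140) → 60. Pool exhausted.
Total = 40×70 + 140×60 + 110×50 + 240×50 + 30×60 + 80×40 + 210×180 = 71500.

71500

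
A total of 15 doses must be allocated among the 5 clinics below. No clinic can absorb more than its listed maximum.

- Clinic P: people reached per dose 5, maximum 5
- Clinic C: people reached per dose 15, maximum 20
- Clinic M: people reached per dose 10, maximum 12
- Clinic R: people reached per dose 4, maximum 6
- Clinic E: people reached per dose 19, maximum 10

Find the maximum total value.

Order the clinics by people reached per dose: Clinic E 19 > Clinic C 15 > Clinic M 10 > Clinic P 5 > Clinic R 4.
Clinic E: +10 to 10 (cap) ; 5 left.
Clinic C has room for 20 but only 5 remain, so it gets 5.
Total = 15×5 + 19×10 = 265.

265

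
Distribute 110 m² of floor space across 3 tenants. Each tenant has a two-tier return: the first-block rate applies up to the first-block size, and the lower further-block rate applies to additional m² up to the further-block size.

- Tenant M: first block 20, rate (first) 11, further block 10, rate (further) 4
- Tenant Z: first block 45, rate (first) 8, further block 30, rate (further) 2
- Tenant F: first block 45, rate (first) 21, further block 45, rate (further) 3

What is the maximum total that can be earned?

Rank every tier by rate: Tenant F/tier1 21 > Tenant M/tier1 11 > Tenant Z/tier1 8 > Tenant M/tier2 4 > Tenant F/tier2 3 > Tenant Z/tier2 2.
Tenant F tier1 at 21: fill all 45 — 65 left.
Fill Tenant M tier1 block (20 at 11) — 45 left.
Tenant Z tier1 at 8: fill all 45 — 0 left.
Total = 21×45 + 11×20 + 8×45 = 1525.

1525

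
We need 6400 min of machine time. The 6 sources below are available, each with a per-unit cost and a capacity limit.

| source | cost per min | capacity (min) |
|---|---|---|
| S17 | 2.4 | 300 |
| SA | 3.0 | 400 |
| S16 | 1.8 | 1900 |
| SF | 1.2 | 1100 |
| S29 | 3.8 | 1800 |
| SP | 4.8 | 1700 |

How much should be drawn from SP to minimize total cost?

900

Cheapest first:
Take 1100 from SF at 1.2 — need 5300 more.
S16 (1.8): use full 1900 — 3400 min to go.
S17 at 2.4: take all 300 min — 3100 still needed.
Take 400 from SA at 3.0 — need 2700 more.
S29 at 3.8: take all 1800 min — 900 still needed.
SP (4.8): take the remaining 900 — done.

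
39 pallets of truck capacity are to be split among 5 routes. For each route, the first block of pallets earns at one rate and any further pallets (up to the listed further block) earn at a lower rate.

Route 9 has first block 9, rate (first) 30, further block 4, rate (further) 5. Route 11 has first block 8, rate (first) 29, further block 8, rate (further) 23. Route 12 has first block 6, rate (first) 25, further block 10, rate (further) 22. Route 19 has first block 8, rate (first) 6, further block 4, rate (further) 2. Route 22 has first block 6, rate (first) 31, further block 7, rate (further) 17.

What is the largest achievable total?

Rank every tier by rate: Route 22/first 31 > Route 9/first 30 > Route 11/first 29 > Route 12/first 25 > Route 11/second 23 > Route 12/second 22 > Route 22/second 17 > Route 19/first 6 > Route 9/second 5 > Route 19/second 2.
Route 22/first (31): +6 → 33 left.
Route 9/first (30): +9 → 24 left.
Route 11/first (29): +8 → 16 left.
Fill Route 12 first block (6 at 25) → 10 left.
Route 11/second (23): +8 → 2 left.
Route 12 second at 22: only 2 left, fill 2.
Total = 31×6 + 30×9 + 29×8 + 25×6 + 23×8 + 22×2 = 1066.

1066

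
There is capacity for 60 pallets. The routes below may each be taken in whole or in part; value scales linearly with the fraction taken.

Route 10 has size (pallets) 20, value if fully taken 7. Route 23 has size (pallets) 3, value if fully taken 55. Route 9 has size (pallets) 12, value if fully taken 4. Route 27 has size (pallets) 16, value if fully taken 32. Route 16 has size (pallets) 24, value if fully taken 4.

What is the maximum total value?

Rank by value-to-size ratio: Route 23 55/3≈18.3, Route 27 32/16≈2, Route 10 7/20≈0.35, Route 9 4/12≈0.333, Route 16 4/24≈0.167.
Route 23: take in full, 3 pallets for value 55 → 57 left.
Take all of Route 27 (16 pallets, value 32) → 41 pallets left.
Route 10: take in full, 20 pallets for value 7 → 21 left.
All 12 pallets of Route 9 fit (value 4) → 9 remain.
Only 9 pallets remain; take 9/24 of Route 16 for value 4×9/24 = 1.5.
Total value = 99.5.

99.5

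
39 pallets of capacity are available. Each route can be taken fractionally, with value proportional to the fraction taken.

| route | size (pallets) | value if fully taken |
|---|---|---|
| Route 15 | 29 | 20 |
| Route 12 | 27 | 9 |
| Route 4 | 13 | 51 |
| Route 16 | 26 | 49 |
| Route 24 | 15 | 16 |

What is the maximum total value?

100

Rank by value-to-size ratio: Route 4 51/13≈3.92, Route 16 49/26≈1.88, Route 24 16/15≈1.07, Route 15 20/29≈0.69, Route 12 9/27≈0.333.
All 13 pallets of Route 4 fit (value 51) — 26 remain.
Take all of Route 16 (26 pallets, value 49) — 0 pallets left.
Total value = 100.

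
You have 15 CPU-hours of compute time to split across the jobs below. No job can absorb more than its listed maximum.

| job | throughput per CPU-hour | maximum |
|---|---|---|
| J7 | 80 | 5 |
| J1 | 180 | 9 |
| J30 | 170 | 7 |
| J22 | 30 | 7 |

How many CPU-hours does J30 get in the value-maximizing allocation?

Order the jobs by throughput per CPU-hour: J1 180 > J30 170 > J7 80 > J22 30.
J1: +9 to 9 (cap) — 6 left.
Only 6 left; J30 takes them to reach 6.

6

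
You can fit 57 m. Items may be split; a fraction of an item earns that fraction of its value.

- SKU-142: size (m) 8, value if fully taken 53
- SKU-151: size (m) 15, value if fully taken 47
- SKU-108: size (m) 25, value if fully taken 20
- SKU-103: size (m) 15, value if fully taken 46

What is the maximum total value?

Best value per unit of size first: SKU-142 53/8≈6.62, SKU-151 47/15≈3.13, SKU-103 46/15≈3.07, SKU-108 20/25≈0.8.
All 8 m of SKU-142 fit (value 53) → 49 remain.
Take all of SKU-151 (15 m, value 47) → 34 m left.
All 15 m of SKU-103 fit (value 46) → 19 remain.
Only 19 m remain; take 19/25 of SKU-108 for value 20×19/25 = 15.2.
Total value = 161.2.

161.2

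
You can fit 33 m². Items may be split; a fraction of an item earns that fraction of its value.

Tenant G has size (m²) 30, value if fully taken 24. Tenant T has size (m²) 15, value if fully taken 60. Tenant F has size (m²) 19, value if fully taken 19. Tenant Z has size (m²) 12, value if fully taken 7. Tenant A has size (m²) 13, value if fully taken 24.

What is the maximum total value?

89

Rank by value-to-size ratio: Tenant T 60/15≈4, Tenant A 24/13≈1.85, Tenant F 19/19≈1, Tenant G 24/30≈0.8, Tenant Z 7/12≈0.583.
All 15 m² of Tenant T fit (value 60) — 18 remain.
All 13 m² of Tenant A fit (value 24) — 5 remain.
Only 5 m² remain; take 5/19 of Tenant F for value 19×5/19 = 5.
Total value = 89.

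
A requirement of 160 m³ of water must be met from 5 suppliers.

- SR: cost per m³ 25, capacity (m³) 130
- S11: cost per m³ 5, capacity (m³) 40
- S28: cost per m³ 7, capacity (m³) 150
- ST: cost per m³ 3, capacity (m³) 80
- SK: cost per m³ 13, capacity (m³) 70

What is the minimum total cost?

720

Cheapest first:
ST (3): use full 80 — 80 m³ to go.
Take 40 from S11 at 5 — need 40 more.
S28 (7): take the remaining 40 — done.
SK, SR: unused.
Cost = 80×3 + 40×5 + 40×7 = 720.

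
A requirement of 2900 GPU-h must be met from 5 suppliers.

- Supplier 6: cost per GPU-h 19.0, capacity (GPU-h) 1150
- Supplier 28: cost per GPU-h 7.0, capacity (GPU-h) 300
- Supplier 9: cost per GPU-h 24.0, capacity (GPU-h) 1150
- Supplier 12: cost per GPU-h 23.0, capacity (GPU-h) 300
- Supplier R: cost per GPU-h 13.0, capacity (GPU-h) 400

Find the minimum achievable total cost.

54050

Fill from the cheapest supplier first.
Take 300 from Supplier 28 at 7.0 — need 2600 more.
Supplier R (13.0): use full 400 — 2200 GPU-h to go.
Supplier 6 at 19.0: take all 1150 GPU-h — 1050 still needed.
Take 300 from Supplier 12 at 23.0 — need 750 more.
Take 750 from Supplier 9 at 24.0 to finish.
Cost = 300×7.0 + 400×13.0 + 1150×19.0 + 300×23.0 + 750×24.0 = 54050.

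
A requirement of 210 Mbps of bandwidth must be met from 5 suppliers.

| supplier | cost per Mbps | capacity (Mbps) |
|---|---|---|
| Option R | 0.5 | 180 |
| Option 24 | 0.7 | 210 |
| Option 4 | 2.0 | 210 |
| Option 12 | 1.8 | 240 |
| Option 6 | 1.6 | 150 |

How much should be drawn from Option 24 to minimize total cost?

30

Fill from the cheapest supplier first.
Option R (0.5): use full 180 — 30 Mbps to go.
Option 24 at 0.7: take 30 of its 210 — requirement met.
Option 6, Option 12, Option 4: unused.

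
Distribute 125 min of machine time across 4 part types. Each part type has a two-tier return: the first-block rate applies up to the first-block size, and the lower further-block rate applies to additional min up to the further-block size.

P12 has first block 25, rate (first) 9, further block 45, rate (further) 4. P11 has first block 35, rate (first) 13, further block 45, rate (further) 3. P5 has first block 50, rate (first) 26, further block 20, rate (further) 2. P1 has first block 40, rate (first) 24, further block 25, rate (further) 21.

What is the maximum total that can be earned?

2915

Treat each block as its own option and order by rate: P5/tier1 26 > P1/tier1 24 > P1/tier2 21 > P11/tier1 13 > P12/tier1 9 > P12/tier2 4 > P11/tier2 3 > P5/tier2 2.
P5/tier1 (26): +50 → 75 left.
Fill P1 tier1 block (40 at 24) → 35 left.
P1 tier2 at 21: fill all 25 → 10 left.
10 remain; put them into P11 tier1 at 13.
Total = 26×50 + 24×40 + 21×25 + 13×10 = 2915.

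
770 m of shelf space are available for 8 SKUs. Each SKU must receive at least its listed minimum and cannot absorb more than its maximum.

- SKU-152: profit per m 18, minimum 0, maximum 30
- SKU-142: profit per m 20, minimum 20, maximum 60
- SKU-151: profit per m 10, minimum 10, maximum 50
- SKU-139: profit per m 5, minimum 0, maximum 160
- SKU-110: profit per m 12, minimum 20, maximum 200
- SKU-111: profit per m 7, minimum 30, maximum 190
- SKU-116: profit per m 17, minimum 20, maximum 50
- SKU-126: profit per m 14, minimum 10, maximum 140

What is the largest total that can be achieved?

9030

Meeting every minimum uses 0+20+10+0+20+30+20+10 = 110 m, leaving 660.
Order the SKUs by profit per m: SKU-142 20 > SKU-152 18 > SKU-116 17 > SKU-126 14 > SKU-110 12 > SKU-151 10 > SKU-111 7 > SKU-139 5.
SKU-142: +40 to 60 (cap) → 620 left.
SKU-152: +30 to 30 (cap) → 590 left.
Give SKU-116 30 more to hit its cap of 50 → 560 left.
SKU-126: +130 to 140 (cap) → 430 left.
SKU-110 takes 180 more to reach its cap of 200 → 250 left.
SKU-151: +40 to 50 (cap) → 210 left.
Give SKU-111 160 more to hit its cap of 190 → 50 left.
SKU-139 has room for 160 more but only 50 remain, so it gets 50.
Total = 18×30 + 20×60 + 10×50 + 5×50 + 12×200 + 7×190 + 17×50 + 14×140 = 9030.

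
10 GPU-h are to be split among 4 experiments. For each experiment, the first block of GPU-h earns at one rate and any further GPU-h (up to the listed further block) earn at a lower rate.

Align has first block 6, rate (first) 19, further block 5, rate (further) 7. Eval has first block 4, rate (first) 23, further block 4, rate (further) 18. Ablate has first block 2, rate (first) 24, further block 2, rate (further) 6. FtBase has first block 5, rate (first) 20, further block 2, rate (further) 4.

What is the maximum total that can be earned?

220

Rank every tier by rate: Ablate/tier1 24 > Eval/tier1 23 > FtBase/tier1 20 > Align/tier1 19 > Eval/tier2 18 > Align/tier2 7 > Ablate/tier2 6 > FtBase/tier2 4.
Fill Ablate tier1 block (2 at 24) → 8 left.
Eval/tier1 (23): +4 → 4 left.
FtBase tier1 at 20: only 4 left, fill 4.
Total = 24×2 + 23×4 + 20×4 = 220.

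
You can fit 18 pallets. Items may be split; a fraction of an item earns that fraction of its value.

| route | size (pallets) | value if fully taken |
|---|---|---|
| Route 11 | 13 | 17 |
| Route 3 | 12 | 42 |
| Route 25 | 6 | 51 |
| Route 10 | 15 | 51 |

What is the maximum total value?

93

Sort by value density: Route 25 51/6≈8.5, Route 3 42/12≈3.5, Route 10 51/15≈3.4, Route 11 17/13≈1.31.
Route 25: take in full, 6 pallets for value 51 — 12 left.
Take all of Route 3 (12 pallets, value 42) — 0 pallets left.
Total value = 93.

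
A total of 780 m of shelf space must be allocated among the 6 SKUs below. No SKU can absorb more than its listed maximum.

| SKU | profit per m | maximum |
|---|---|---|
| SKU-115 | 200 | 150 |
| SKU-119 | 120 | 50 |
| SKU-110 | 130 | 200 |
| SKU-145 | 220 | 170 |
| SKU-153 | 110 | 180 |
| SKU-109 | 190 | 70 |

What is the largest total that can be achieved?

Rank by profit per m: SKU-145 220 > SKU-115 200 > SKU-109 190 > SKU-110 130 > SKU-119 120 > SKU-153 110.
Give SKU-145 170 to hit its cap of 170 → 610 left.
SKU-115 takes 150 to reach its cap of 150 → 460 left.
SKU-109: +70 to 70 (cap) → 390 left.
SKU-110: +200 to 200 (cap) → 190 left.
SKU-119 takes 50 to reach its cap of 50 → 140 left.
SKU-153 has room for 180 but only 140 remain, so it gets 140.
Total = 200×150 + 120×50 + 130×200 + 220×170 + 110×140 + 190×70 = 128100.

128100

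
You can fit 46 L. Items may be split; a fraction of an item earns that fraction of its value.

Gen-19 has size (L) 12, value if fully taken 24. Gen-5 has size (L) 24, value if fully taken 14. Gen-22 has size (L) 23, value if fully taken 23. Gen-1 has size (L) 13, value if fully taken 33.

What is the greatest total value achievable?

78

Best value per unit of size first: Gen-1 33/13≈2.54, Gen-19 24/12≈2, Gen-22 23/23≈1, Gen-5 14/24≈0.583.
All 13 L of Gen-1 fit (value 33) ; 33 remain.
Gen-19: take in full, 12 L for value 24 ; 21 left.
Fill the last 21 L with part of Gen-22: 21/23 of it earns 21.
Total value = 78.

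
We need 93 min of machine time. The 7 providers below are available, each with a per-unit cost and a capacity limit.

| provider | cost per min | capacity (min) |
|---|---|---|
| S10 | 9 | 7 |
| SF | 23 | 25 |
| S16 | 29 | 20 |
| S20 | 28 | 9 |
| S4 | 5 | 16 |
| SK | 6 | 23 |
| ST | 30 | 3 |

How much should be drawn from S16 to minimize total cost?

Cheapest first:
S4 at 5: take all 16 min — 77 still needed.
SK at 6: take all 23 min — 54 still needed.
S10 at 9: take all 7 min — 47 still needed.
SF (23): use full 25 — 22 min to go.
S20 at 28: take all 9 min — 13 still needed.
S16 at 29: take 13 of its 20 — requirement met.
ST: unused.

13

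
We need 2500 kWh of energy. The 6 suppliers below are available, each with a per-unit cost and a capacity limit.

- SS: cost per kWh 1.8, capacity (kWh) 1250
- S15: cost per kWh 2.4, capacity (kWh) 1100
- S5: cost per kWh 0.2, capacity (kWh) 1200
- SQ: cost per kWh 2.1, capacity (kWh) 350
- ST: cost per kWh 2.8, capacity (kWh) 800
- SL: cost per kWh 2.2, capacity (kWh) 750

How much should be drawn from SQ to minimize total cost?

50

Fill from the cheapest supplier first.
S5 (0.2): use full 1200 ; 1300 kWh to go.
Take 1250 from SS at 1.8 ; need 50 more.
SQ at 2.1: take 50 of its 350 ; requirement met.
SL, S15, ST: unused.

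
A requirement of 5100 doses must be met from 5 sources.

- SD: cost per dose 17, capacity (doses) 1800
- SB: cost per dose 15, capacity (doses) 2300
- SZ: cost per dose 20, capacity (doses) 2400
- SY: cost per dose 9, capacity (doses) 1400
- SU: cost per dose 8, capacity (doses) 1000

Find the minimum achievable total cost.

61900

Use sources in increasing cost order.
Take 1000 from SU at 8 — need 4100 more.
SY at 9: take all 1400 doses — 2700 still needed.
Take 2300 from SB at 15 — need 400 more.
Take 400 from SD at 17 to finish.
SZ: unused.
Cost = 1000×8 + 1400×9 + 2300×15 + 400×17 = 61900.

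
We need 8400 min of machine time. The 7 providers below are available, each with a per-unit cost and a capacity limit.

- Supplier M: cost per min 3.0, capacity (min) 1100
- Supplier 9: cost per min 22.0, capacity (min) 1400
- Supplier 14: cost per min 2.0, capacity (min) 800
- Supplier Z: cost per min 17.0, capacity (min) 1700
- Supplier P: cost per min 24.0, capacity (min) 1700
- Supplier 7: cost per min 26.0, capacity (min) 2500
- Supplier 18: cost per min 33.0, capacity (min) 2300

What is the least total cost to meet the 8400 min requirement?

Fill from the cheapest provider first.
Take 800 from Supplier 14 at 2.0 — need 7600 more.
Take 1100 from Supplier M at 3.0 — need 6500 more.
Take 1700 from Supplier Z at 17.0 — need 4800 more.
Take 1400 from Supplier 9 at 22.0 — need 3400 more.
Supplier P at 24.0: take all 1700 min — 1700 still needed.
Supplier 7 (26.0): take the remaining 1700 — done.
Supplier 18: unused.
Cost = 800×2.0 + 1100×3.0 + 1700×17.0 + 1400×22.0 + 1700×24.0 + 1700×26.0 = 149600.

149600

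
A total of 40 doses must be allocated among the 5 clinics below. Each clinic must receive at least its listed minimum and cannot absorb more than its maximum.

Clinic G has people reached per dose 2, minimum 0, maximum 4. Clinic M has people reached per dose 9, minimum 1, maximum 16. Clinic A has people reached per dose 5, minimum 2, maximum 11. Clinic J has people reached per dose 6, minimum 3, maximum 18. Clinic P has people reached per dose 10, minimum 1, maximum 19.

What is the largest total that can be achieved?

362

Meeting every minimum uses 0+1+2+3+1 = 7 doses, leaving 33.
Rank by people reached per dose: Clinic P 10 > Clinic M 9 > Clinic J 6 > Clinic A 5 > Clinic G 2.
Clinic P takes 18 more to reach its cap of 19 — 15 left.
Clinic M: +15 to 16 (cap) — 0 left.
Total = 9×16 + 5×2 + 6×3 + 10×19 = 362.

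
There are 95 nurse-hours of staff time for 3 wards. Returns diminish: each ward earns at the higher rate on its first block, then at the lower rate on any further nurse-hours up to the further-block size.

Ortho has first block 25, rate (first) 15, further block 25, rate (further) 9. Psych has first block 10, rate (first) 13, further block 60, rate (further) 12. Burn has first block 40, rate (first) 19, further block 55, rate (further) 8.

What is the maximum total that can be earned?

Rank every tier by rate: Burn/T1 19 > Ortho/T1 15 > Psych/T1 13 > Psych/T2 12 > Ortho/T2 9 > Burn/T2 8.
Burn/T1 (19): +40 ; 55 left.
Ortho/T1 (15): +25 ; 30 left.
Fill Psych T1 block (10 at 13) ; 20 left.
Psych T2 at 12: only 20 left, fill 20.
Total = 19×40 + 15×25 + 13×10 + 12×20 = 1505.

1505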